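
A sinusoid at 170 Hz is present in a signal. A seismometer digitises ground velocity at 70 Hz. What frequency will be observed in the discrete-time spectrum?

30 Hz

170 Hz mod fs = 30 Hz.
30 Hz ≤ fs/2 = 35 Hz, appears at 30 Hz.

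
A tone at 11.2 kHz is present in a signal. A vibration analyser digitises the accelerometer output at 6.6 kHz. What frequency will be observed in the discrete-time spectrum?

11.2 kHz mod fs = 4.6 kHz.
4.6 kHz > fs/2 = 3.3 kHz, folds to fs − 4.6 kHz = 2 kHz.

2 kHz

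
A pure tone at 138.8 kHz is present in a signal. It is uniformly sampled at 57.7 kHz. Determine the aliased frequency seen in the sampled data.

138.8 kHz mod fs = 23.4 kHz.
23.4 kHz ≤ fs/2 = 28.85 kHz, appears at 23.4 kHz.

23.4 kHz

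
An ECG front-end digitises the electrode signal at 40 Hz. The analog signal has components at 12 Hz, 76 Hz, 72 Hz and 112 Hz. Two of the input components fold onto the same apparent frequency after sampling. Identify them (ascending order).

72 Hz, 112 Hz

fs/2 = 20 Hz.
12 Hz ≤ fs/2 = 20 Hz, passes unchanged.
76 Hz mod fs = 36 Hz.
36 Hz > fs/2 = 20 Hz, folds to fs − 36 Hz = 4 Hz.
72 Hz mod fs = 32 Hz.
32 Hz > fs/2 = 20 Hz, folds to fs − 32 Hz = 8 Hz.
112 Hz mod fs = 32 Hz.
32 Hz > fs/2 = 20 Hz, folds to fs − 32 Hz = 8 Hz.
72 Hz and 112 Hz both map to 8 Hz.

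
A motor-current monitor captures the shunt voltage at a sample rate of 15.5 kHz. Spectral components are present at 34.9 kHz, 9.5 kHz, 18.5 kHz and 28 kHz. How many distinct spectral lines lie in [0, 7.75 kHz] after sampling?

3

fs/2 = 7.75 kHz.
34.9 kHz mod fs = 3.9 kHz.
3.9 kHz ≤ fs/2 = 7.75 kHz, appears at 3.9 kHz.
9.5 kHz > fs/2 = 7.75 kHz, folds to fs − 9.5 kHz = 6 kHz.
18.5 kHz mod fs = 3 kHz.
3 kHz ≤ fs/2 = 7.75 kHz, appears at 3 kHz.
28 kHz mod fs = 12.5 kHz.
12.5 kHz > fs/2 = 7.75 kHz, folds to fs − 12.5 kHz = 3 kHz.
Distinct values: {3 kHz, 3.9 kHz, 6 kHz} → 3.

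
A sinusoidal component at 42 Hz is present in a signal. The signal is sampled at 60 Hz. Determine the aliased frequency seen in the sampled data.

18 Hz

42 Hz > fs/2 = 30 Hz, folds to fs − 42 Hz = 18 Hz.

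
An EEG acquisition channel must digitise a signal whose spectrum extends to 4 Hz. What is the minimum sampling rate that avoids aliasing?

8 Hz

Nyquist rate = 2 × 4 Hz = 8 Hz.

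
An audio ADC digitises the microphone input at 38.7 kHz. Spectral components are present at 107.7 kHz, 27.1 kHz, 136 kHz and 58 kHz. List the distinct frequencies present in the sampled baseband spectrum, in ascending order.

8.4 kHz, 11.6 kHz, 18.8 kHz, 19.3 kHz

fs/2 = 19.35 kHz.
107.7 kHz mod fs = 30.3 kHz.
30.3 kHz > fs/2 = 19.35 kHz, folds to fs − 30.3 kHz = 8.4 kHz.
27.1 kHz > fs/2 = 19.35 kHz, folds to fs − 27.1 kHz = 11.6 kHz.
136 kHz mod fs = 19.9 kHz.
19.9 kHz > fs/2 = 19.35 kHz, folds to fs − 19.9 kHz = 18.8 kHz.
58 kHz mod fs = 19.3 kHz.
19.3 kHz ≤ fs/2 = 19.35 kHz, appears at 19.3 kHz.
Distinct values: {8.4 kHz, 11.6 kHz, 18.8 kHz, 19.3 kHz}.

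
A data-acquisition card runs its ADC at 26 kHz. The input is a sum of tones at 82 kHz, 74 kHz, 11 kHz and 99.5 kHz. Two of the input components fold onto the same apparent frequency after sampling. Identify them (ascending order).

fs/2 = 13 kHz.
82 kHz mod fs = 4 kHz.
4 kHz ≤ fs/2 = 13 kHz, appears at 4 kHz.
74 kHz mod fs = 22 kHz.
22 kHz > fs/2 = 13 kHz, folds to fs − 22 kHz = 4 kHz.
11 kHz ≤ fs/2 = 13 kHz, passes unchanged.
99.5 kHz mod fs = 21.5 kHz.
21.5 kHz > fs/2 = 13 kHz, folds to fs − 21.5 kHz = 4.5 kHz.
74 kHz and 82 kHz both map to 4 kHz.

74 kHz, 82 kHz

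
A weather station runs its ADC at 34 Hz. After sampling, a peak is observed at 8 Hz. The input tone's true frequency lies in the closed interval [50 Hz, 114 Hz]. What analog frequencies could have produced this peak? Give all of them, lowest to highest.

60 Hz, 76 Hz, 94 Hz, 110 Hz

Frequencies that alias to 8 Hz are k·fs ± 8 Hz for integer k ≥ 0.
k=0: 8 Hz.
k=1: 26 Hz, 42 Hz.
k=2: 60 Hz, 76 Hz.
k=3: 94 Hz, 110 Hz.
k=4: 128 Hz, 144 Hz.
Within [50 Hz, 114 Hz]: 60 Hz, 76 Hz, 94 Hz, 110 Hz.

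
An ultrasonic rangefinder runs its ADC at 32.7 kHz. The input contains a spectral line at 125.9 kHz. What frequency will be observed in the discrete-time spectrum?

4.9 kHz

125.9 kHz mod fs = 27.8 kHz.
27.8 kHz > fs/2 = 16.35 kHz, folds to fs − 27.8 kHz = 4.9 kHz.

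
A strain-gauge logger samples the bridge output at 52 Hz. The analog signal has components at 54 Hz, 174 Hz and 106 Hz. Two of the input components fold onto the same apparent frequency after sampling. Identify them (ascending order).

54 Hz, 106 Hz

fs/2 = 26 Hz.
54 Hz mod fs = 2 Hz.
2 Hz ≤ fs/2 = 26 Hz, appears at 2 Hz.
174 Hz mod fs = 18 Hz.
18 Hz ≤ fs/2 = 26 Hz, appears at 18 Hz.
106 Hz mod fs = 2 Hz.
2 Hz ≤ fs/2 = 26 Hz, appears at 2 Hz.
54 Hz and 106 Hz both map to 2 Hz.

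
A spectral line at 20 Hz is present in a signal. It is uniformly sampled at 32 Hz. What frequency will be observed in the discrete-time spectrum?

20 Hz > fs/2 = 16 Hz, folds to fs − 20 Hz = 12 Hz.

12 Hz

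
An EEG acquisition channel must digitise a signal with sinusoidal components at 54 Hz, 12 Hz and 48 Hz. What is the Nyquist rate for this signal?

Highest-frequency component: 54 Hz.
Nyquist rate = 2 × 54 Hz = 108 Hz.

108 Hz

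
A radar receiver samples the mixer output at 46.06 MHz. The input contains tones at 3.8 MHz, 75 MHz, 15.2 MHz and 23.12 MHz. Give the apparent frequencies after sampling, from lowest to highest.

3.8 MHz, 15.2 MHz, 17.12 MHz, 22.94 MHz

fs/2 = 23.03 MHz.
3.8 MHz ≤ fs/2 = 23.03 MHz, passes unchanged.
75 MHz mod fs = 28.94 MHz.
28.94 MHz > fs/2 = 23.03 MHz, folds to fs − 28.94 MHz = 17.12 MHz.
15.2 MHz ≤ fs/2 = 23.03 MHz, passes unchanged.
23.12 MHz > fs/2 = 23.03 MHz, folds to fs − 23.12 MHz = 22.94 MHz.
Distinct values: {3.8 MHz, 15.2 MHz, 17.12 MHz, 22.94 MHz}.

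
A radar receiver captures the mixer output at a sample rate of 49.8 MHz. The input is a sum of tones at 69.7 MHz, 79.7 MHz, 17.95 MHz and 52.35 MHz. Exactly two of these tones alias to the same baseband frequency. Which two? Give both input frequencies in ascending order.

69.7 MHz, 79.7 MHz

fs/2 = 24.9 MHz.
69.7 MHz mod fs = 19.9 MHz.
19.9 MHz ≤ fs/2 = 24.9 MHz, appears at 19.9 MHz.
79.7 MHz mod fs = 29.9 MHz.
29.9 MHz > fs/2 = 24.9 MHz, folds to fs − 29.9 MHz = 19.9 MHz.
17.95 MHz ≤ fs/2 = 24.9 MHz, passes unchanged.
52.35 MHz mod fs = 2.55 MHz.
2.55 MHz ≤ fs/2 = 24.9 MHz, appears at 2.55 MHz.
69.7 MHz and 79.7 MHz both map to 19.9 MHz.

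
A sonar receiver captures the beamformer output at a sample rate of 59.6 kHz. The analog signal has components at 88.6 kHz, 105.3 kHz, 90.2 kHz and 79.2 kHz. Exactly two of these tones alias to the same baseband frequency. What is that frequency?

29 kHz

fs/2 = 29.8 kHz.
88.6 kHz mod fs = 29 kHz.
29 kHz ≤ fs/2 = 29.8 kHz, appears at 29 kHz.
105.3 kHz mod fs = 45.7 kHz.
45.7 kHz > fs/2 = 29.8 kHz, folds to fs − 45.7 kHz = 13.9 kHz.
90.2 kHz mod fs = 30.6 kHz.
30.6 kHz > fs/2 = 29.8 kHz, folds to fs − 30.6 kHz = 29 kHz.
79.2 kHz mod fs = 19.6 kHz.
19.6 kHz ≤ fs/2 = 29.8 kHz, appears at 19.6 kHz.
88.6 kHz and 90.2 kHz both map to 29 kHz.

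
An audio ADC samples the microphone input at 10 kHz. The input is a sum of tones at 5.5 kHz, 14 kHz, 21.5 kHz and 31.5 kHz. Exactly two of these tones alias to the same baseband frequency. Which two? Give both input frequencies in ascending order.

fs/2 = 5 kHz.
5.5 kHz > fs/2 = 5 kHz, folds to fs − 5.5 kHz = 4.5 kHz.
14 kHz mod fs = 4 kHz.
4 kHz ≤ fs/2 = 5 kHz, appears at 4 kHz.
21.5 kHz mod fs = 1.5 kHz.
1.5 kHz ≤ fs/2 = 5 kHz, appears at 1.5 kHz.
31.5 kHz mod fs = 1.5 kHz.
1.5 kHz ≤ fs/2 = 5 kHz, appears at 1.5 kHz.
21.5 kHz and 31.5 kHz both map to 1.5 kHz.

21.5 kHz, 31.5 kHz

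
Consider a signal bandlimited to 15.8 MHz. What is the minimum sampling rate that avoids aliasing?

31.6 MHz

Nyquist rate = 2 × 15.8 MHz = 31.6 MHz.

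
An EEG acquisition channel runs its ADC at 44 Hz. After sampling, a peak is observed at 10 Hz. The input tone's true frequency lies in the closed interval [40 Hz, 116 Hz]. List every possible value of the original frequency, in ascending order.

54 Hz, 78 Hz, 98 Hz

Frequencies that alias to 10 Hz are k·fs ± 10 Hz for integer k ≥ 0.
k=0: 10 Hz.
k=1: 34 Hz, 54 Hz.
k=2: 78 Hz, 98 Hz.
k=3: 122 Hz, 142 Hz.
Within [40 Hz, 116 Hz]: 54 Hz, 78 Hz, 98 Hz.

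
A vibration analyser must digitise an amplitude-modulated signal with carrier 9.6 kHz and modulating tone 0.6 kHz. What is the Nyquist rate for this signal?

20.4 kHz

AM sidebands sit at fc ± fm = 9 kHz and 10.2 kHz.
Highest-frequency component: 10.2 kHz.
Nyquist rate = 2 × 10.2 kHz = 20.4 kHz.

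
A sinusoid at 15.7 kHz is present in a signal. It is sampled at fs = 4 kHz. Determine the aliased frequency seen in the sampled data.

0.3 kHz

15.7 kHz mod fs = 3.7 kHz.
3.7 kHz > fs/2 = 2 kHz, folds to fs − 3.7 kHz = 0.3 kHz.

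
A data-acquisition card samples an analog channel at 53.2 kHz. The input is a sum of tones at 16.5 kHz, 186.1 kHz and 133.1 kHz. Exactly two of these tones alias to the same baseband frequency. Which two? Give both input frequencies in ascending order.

fs/2 = 26.6 kHz.
16.5 kHz ≤ fs/2 = 26.6 kHz, passes unchanged.
186.1 kHz mod fs = 26.5 kHz.
26.5 kHz ≤ fs/2 = 26.6 kHz, appears at 26.5 kHz.
133.1 kHz mod fs = 26.7 kHz.
26.7 kHz > fs/2 = 26.6 kHz, folds to fs − 26.7 kHz = 26.5 kHz.
133.1 kHz and 186.1 kHz both map to 26.5 kHz.

133.1 kHz, 186.1 kHz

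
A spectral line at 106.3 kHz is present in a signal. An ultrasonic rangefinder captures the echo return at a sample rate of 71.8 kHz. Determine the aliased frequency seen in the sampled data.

34.5 kHz

106.3 kHz mod fs = 34.5 kHz.
34.5 kHz ≤ fs/2 = 35.9 kHz, appears at 34.5 kHz.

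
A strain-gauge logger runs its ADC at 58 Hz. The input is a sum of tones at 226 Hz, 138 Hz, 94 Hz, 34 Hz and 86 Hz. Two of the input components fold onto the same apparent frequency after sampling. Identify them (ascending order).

94 Hz, 138 Hz

fs/2 = 29 Hz.
226 Hz mod fs = 52 Hz.
52 Hz > fs/2 = 29 Hz, folds to fs − 52 Hz = 6 Hz.
138 Hz mod fs = 22 Hz.
22 Hz ≤ fs/2 = 29 Hz, appears at 22 Hz.
94 Hz mod fs = 36 Hz.
36 Hz > fs/2 = 29 Hz, folds to fs − 36 Hz = 22 Hz.
34 Hz > fs/2 = 29 Hz, folds to fs − 34 Hz = 24 Hz.
86 Hz mod fs = 28 Hz.
28 Hz ≤ fs/2 = 29 Hz, appears at 28 Hz.
94 Hz and 138 Hz both map to 22 Hz.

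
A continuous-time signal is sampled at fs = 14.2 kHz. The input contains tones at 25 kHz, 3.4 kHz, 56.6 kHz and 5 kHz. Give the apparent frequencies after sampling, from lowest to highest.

fs/2 = 7.1 kHz.
25 kHz mod fs = 10.8 kHz.
10.8 kHz > fs/2 = 7.1 kHz, folds to fs − 10.8 kHz = 3.4 kHz.
3.4 kHz ≤ fs/2 = 7.1 kHz, passes unchanged.
56.6 kHz mod fs = 14 kHz.
14 kHz > fs/2 = 7.1 kHz, folds to fs − 14 kHz = 0.2 kHz.
5 kHz ≤ fs/2 = 7.1 kHz, passes unchanged.
Distinct values: {0.2 kHz, 3.4 kHz, 5 kHz}.

0.2 kHz, 3.4 kHz, 5 kHz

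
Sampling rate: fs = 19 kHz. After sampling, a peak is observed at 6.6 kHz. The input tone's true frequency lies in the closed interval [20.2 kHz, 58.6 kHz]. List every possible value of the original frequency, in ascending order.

25.6 kHz, 31.4 kHz, 44.6 kHz, 50.4 kHz

Frequencies that alias to 6.6 kHz are k·fs ± 6.6 kHz for integer k ≥ 0.
k=0: 6.6 kHz.
k=1: 12.4 kHz, 25.6 kHz.
k=2: 31.4 kHz, 44.6 kHz.
k=3: 50.4 kHz, 63.6 kHz.
k=4: 69.4 kHz, 82.6 kHz.
Within [20.2 kHz, 58.6 kHz]: 25.6 kHz, 31.4 kHz, 44.6 kHz, 50.4 kHz.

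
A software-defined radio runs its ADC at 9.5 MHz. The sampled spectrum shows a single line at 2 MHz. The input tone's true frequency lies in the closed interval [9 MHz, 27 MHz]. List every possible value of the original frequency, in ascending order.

11.5 MHz, 17 MHz, 21 MHz, 26.5 MHz

Frequencies that alias to 2 MHz are k·fs ± 2 MHz for integer k ≥ 0.
k=0: 2 MHz.
k=1: 7.5 MHz, 11.5 MHz.
k=2: 17 MHz, 21 MHz.
k=3: 26.5 MHz, 30.5 MHz.
k=4: 36 MHz, 40 MHz.
Within [9 MHz, 27 MHz]: 11.5 MHz, 17 MHz, 21 MHz, 26.5 MHz.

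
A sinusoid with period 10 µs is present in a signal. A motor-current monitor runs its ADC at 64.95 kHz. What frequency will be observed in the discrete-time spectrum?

29.9 kHz

T = 10 µs → f = 1/T = 100 kHz.
100 kHz mod fs = 35.05 kHz.
35.05 kHz > fs/2 = 32.475 kHz, folds to fs − 35.05 kHz = 29.9 kHz.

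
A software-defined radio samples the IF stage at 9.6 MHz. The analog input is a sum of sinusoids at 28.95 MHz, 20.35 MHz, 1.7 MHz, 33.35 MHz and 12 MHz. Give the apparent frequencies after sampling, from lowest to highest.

0.15 MHz, 1.15 MHz, 1.7 MHz, 2.4 MHz, 4.55 MHz

fs/2 = 4.8 MHz.
28.95 MHz mod fs = 0.15 MHz.
0.15 MHz ≤ fs/2 = 4.8 MHz, appears at 0.15 MHz.
20.35 MHz mod fs = 1.15 MHz.
1.15 MHz ≤ fs/2 = 4.8 MHz, appears at 1.15 MHz.
1.7 MHz ≤ fs/2 = 4.8 MHz, passes unchanged.
33.35 MHz mod fs = 4.55 MHz.
4.55 MHz ≤ fs/2 = 4.8 MHz, appears at 4.55 MHz.
12 MHz mod fs = 2.4 MHz.
2.4 MHz ≤ fs/2 = 4.8 MHz, appears at 2.4 MHz.
Distinct values: {0.15 MHz, 1.15 MHz, 1.7 MHz, 2.4 MHz, 4.55 MHz}.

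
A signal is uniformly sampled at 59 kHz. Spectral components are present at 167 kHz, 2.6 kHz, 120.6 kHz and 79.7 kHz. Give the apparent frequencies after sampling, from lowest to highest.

2.6 kHz, 10 kHz, 20.7 kHz

fs/2 = 29.5 kHz.
167 kHz mod fs = 49 kHz.
49 kHz > fs/2 = 29.5 kHz, folds to fs − 49 kHz = 10 kHz.
2.6 kHz ≤ fs/2 = 29.5 kHz, passes unchanged.
120.6 kHz mod fs = 2.6 kHz.
2.6 kHz ≤ fs/2 = 29.5 kHz, appears at 2.6 kHz.
79.7 kHz mod fs = 20.7 kHz.
20.7 kHz ≤ fs/2 = 29.5 kHz, appears at 20.7 kHz.
Distinct values: {2.6 kHz, 10 kHz, 20.7 kHz}.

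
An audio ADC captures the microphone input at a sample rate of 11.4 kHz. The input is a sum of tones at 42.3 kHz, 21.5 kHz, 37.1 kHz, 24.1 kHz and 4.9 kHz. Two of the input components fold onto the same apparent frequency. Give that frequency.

1.3 kHz

fs/2 = 5.7 kHz.
42.3 kHz mod fs = 8.1 kHz.
8.1 kHz > fs/2 = 5.7 kHz, folds to fs − 8.1 kHz = 3.3 kHz.
21.5 kHz mod fs = 10.1 kHz.
10.1 kHz > fs/2 = 5.7 kHz, folds to fs − 10.1 kHz = 1.3 kHz.
37.1 kHz mod fs = 2.9 kHz.
2.9 kHz ≤ fs/2 = 5.7 kHz, appears at 2.9 kHz.
24.1 kHz mod fs = 1.3 kHz.
1.3 kHz ≤ fs/2 = 5.7 kHz, appears at 1.3 kHz.
4.9 kHz ≤ fs/2 = 5.7 kHz, passes unchanged.
21.5 kHz and 24.1 kHz both map to 1.3 kHz.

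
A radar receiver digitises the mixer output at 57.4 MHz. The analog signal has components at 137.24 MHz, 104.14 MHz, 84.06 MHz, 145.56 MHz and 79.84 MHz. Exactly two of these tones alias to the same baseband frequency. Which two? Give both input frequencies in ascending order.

79.84 MHz, 137.24 MHz

fs/2 = 28.7 MHz.
137.24 MHz mod fs = 22.44 MHz.
22.44 MHz ≤ fs/2 = 28.7 MHz, appears at 22.44 MHz.
104.14 MHz mod fs = 46.74 MHz.
46.74 MHz > fs/2 = 28.7 MHz, folds to fs − 46.74 MHz = 10.66 MHz.
84.06 MHz mod fs = 26.66 MHz.
26.66 MHz ≤ fs/2 = 28.7 MHz, appears at 26.66 MHz.
145.56 MHz mod fs = 30.76 MHz.
30.76 MHz > fs/2 = 28.7 MHz, folds to fs − 30.76 MHz = 26.64 MHz.
79.84 MHz mod fs = 22.44 MHz.
22.44 MHz ≤ fs/2 = 28.7 MHz, appears at 22.44 MHz.
79.84 MHz and 137.24 MHz both map to 22.44 MHz.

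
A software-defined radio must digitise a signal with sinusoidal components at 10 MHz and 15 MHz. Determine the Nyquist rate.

30 MHz

Highest-frequency component: 15 MHz.
Nyquist rate = 2 × 15 MHz = 30 MHz.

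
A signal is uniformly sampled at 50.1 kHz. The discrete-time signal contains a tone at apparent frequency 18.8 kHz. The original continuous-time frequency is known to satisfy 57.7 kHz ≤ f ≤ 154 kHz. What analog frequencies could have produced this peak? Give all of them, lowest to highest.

68.9 kHz, 81.4 kHz, 119 kHz, 131.5 kHz

Frequencies that alias to 18.8 kHz are k·fs ± 18.8 kHz for integer k ≥ 0.
k=0: 18.8 kHz.
k=1: 31.3 kHz, 68.9 kHz.
k=2: 81.4 kHz, 119 kHz.
k=3: 131.5 kHz, 169.1 kHz.
k=4: 181.6 kHz, 219.2 kHz.
Within [57.7 kHz, 154 kHz]: 68.9 kHz, 81.4 kHz, 119 kHz, 131.5 kHz.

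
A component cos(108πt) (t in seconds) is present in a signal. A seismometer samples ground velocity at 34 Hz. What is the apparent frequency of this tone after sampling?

ω = 108π rad/s → f = ω/(2π) = 54 Hz.
54 Hz mod fs = 20 Hz.
20 Hz > fs/2 = 17 Hz, folds to fs − 20 Hz = 14 Hz.

14 Hz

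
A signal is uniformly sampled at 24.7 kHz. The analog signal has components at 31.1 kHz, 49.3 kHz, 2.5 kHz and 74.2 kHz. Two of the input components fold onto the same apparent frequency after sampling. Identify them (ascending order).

49.3 kHz, 74.2 kHz

fs/2 = 12.35 kHz.
31.1 kHz mod fs = 6.4 kHz.
6.4 kHz ≤ fs/2 = 12.35 kHz, appears at 6.4 kHz.
49.3 kHz mod fs = 24.6 kHz.
24.6 kHz > fs/2 = 12.35 kHz, folds to fs − 24.6 kHz = 0.1 kHz.
2.5 kHz ≤ fs/2 = 12.35 kHz, passes unchanged.
74.2 kHz mod fs = 0.1 kHz.
0.1 kHz ≤ fs/2 = 12.35 kHz, appears at 0.1 kHz.
49.3 kHz and 74.2 kHz both map to 0.1 kHz.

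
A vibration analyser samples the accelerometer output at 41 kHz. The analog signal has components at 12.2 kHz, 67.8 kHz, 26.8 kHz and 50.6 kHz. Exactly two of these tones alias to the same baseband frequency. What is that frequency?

fs/2 = 20.5 kHz.
12.2 kHz ≤ fs/2 = 20.5 kHz, passes unchanged.
67.8 kHz mod fs = 26.8 kHz.
26.8 kHz > fs/2 = 20.5 kHz, folds to fs − 26.8 kHz = 14.2 kHz.
26.8 kHz > fs/2 = 20.5 kHz, folds to fs − 26.8 kHz = 14.2 kHz.
50.6 kHz mod fs = 9.6 kHz.
9.6 kHz ≤ fs/2 = 20.5 kHz, appears at 9.6 kHz.
26.8 kHz and 67.8 kHz both map to 14.2 kHz.

14.2 kHz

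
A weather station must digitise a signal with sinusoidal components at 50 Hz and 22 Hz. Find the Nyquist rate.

Highest-frequency component: 50 Hz.
Nyquist rate = 2 × 50 Hz = 100 Hz.

100 Hz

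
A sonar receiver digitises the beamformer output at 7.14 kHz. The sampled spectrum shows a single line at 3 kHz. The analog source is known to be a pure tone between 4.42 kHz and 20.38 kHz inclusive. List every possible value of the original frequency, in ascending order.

10.14 kHz, 11.28 kHz, 17.28 kHz, 18.42 kHz

Frequencies that alias to 3 kHz are k·fs ± 3 kHz for integer k ≥ 0.
k=0: 3 kHz.
k=1: 4.14 kHz, 10.14 kHz.
k=2: 11.28 kHz, 17.28 kHz.
k=3: 18.42 kHz, 24.42 kHz.
k=4: 25.56 kHz, 31.56 kHz.
Within [4.42 kHz, 20.38 kHz]: 10.14 kHz, 11.28 kHz, 17.28 kHz, 18.42 kHz.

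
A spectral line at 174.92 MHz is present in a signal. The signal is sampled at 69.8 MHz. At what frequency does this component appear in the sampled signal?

34.48 MHz

174.92 MHz mod fs = 35.32 MHz.
35.32 MHz > fs/2 = 34.9 MHz, folds to fs − 35.32 MHz = 34.48 MHz.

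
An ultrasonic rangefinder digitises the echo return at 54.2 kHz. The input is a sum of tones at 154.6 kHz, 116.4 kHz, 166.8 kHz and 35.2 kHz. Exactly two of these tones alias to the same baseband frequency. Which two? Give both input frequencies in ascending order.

fs/2 = 27.1 kHz.
154.6 kHz mod fs = 46.2 kHz.
46.2 kHz > fs/2 = 27.1 kHz, folds to fs − 46.2 kHz = 8 kHz.
116.4 kHz mod fs = 8 kHz.
8 kHz ≤ fs/2 = 27.1 kHz, appears at 8 kHz.
166.8 kHz mod fs = 4.2 kHz.
4.2 kHz ≤ fs/2 = 27.1 kHz, appears at 4.2 kHz.
35.2 kHz > fs/2 = 27.1 kHz, folds to fs − 35.2 kHz = 19 kHz.
116.4 kHz and 154.6 kHz both map to 8 kHz.

116.4 kHz, 154.6 kHz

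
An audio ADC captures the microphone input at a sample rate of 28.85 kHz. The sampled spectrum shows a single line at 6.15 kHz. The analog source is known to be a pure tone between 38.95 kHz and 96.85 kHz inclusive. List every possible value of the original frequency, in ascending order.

Frequencies that alias to 6.15 kHz are k·fs ± 6.15 kHz for integer k ≥ 0.
k=0: 6.15 kHz.
k=1: 22.7 kHz, 35 kHz.
k=2: 51.55 kHz, 63.85 kHz.
k=3: 80.4 kHz, 92.7 kHz.
k=4: 109.25 kHz, 121.55 kHz.
Within [38.95 kHz, 96.85 kHz]: 51.55 kHz, 63.85 kHz, 80.4 kHz, 92.7 kHz.

51.55 kHz, 63.85 kHz, 80.4 kHz, 92.7 kHz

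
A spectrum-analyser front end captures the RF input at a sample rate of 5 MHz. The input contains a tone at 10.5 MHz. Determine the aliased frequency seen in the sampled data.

10.5 MHz mod fs = 0.5 MHz.
0.5 MHz ≤ fs/2 = 2.5 MHz, appears at 0.5 MHz.

0.5 MHz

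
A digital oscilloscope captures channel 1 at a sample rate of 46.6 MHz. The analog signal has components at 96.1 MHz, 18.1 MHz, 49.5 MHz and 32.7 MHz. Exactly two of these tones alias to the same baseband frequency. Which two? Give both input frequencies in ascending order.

49.5 MHz, 96.1 MHz

fs/2 = 23.3 MHz.
96.1 MHz mod fs = 2.9 MHz.
2.9 MHz ≤ fs/2 = 23.3 MHz, appears at 2.9 MHz.
18.1 MHz ≤ fs/2 = 23.3 MHz, passes unchanged.
49.5 MHz mod fs = 2.9 MHz.
2.9 MHz ≤ fs/2 = 23.3 MHz, appears at 2.9 MHz.
32.7 MHz > fs/2 = 23.3 MHz, folds to fs − 32.7 MHz = 13.9 MHz.
49.5 MHz and 96.1 MHz both map to 2.9 MHz.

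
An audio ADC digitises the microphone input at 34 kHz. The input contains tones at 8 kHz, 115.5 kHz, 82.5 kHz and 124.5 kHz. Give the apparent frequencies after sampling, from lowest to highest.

8 kHz, 11.5 kHz, 13.5 kHz, 14.5 kHz

fs/2 = 17 kHz.
8 kHz ≤ fs/2 = 17 kHz, passes unchanged.
115.5 kHz mod fs = 13.5 kHz.
13.5 kHz ≤ fs/2 = 17 kHz, appears at 13.5 kHz.
82.5 kHz mod fs = 14.5 kHz.
14.5 kHz ≤ fs/2 = 17 kHz, appears at 14.5 kHz.
124.5 kHz mod fs = 22.5 kHz.
22.5 kHz > fs/2 = 17 kHz, folds to fs − 22.5 kHz = 11.5 kHz.
Distinct values: {8 kHz, 11.5 kHz, 13.5 kHz, 14.5 kHz}.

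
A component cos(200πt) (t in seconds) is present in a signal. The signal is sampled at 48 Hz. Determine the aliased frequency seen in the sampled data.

ω = 200π rad/s → f = ω/(2π) = 100 Hz.
100 Hz mod fs = 4 Hz.
4 Hz ≤ fs/2 = 24 Hz, appears at 4 Hz.

4 Hz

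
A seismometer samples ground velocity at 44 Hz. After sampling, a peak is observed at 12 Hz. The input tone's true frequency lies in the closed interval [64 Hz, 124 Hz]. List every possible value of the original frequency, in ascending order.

76 Hz, 100 Hz, 120 Hz

Frequencies that alias to 12 Hz are k·fs ± 12 Hz for integer k ≥ 0.
k=0: 12 Hz.
k=1: 32 Hz, 56 Hz.
k=2: 76 Hz, 100 Hz.
k=3: 120 Hz, 144 Hz.
k=4: 164 Hz, 188 Hz.
Within [64 Hz, 124 Hz]: 76 Hz, 100 Hz, 120 Hz.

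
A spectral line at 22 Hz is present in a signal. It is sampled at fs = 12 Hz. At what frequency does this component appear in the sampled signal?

2 Hz

22 Hz mod fs = 10 Hz.
10 Hz > fs/2 = 6 Hz, folds to fs − 10 Hz = 2 Hz.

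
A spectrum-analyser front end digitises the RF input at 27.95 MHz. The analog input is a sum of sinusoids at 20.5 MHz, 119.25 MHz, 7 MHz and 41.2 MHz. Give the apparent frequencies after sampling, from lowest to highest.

7 MHz, 7.45 MHz, 13.25 MHz

fs/2 = 13.975 MHz.
20.5 MHz > fs/2 = 13.975 MHz, folds to fs − 20.5 MHz = 7.45 MHz.
119.25 MHz mod fs = 7.45 MHz.
7.45 MHz ≤ fs/2 = 13.975 MHz, appears at 7.45 MHz.
7 MHz ≤ fs/2 = 13.975 MHz, passes unchanged.
41.2 MHz mod fs = 13.25 MHz.
13.25 MHz ≤ fs/2 = 13.975 MHz, appears at 13.25 MHz.
Distinct values: {7 MHz, 7.45 MHz, 13.25 MHz}.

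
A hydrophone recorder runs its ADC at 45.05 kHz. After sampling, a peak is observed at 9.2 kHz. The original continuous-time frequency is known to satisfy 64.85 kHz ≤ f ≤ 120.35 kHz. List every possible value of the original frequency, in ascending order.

Frequencies that alias to 9.2 kHz are k·fs ± 9.2 kHz for integer k ≥ 0.
k=0: 9.2 kHz.
k=1: 35.85 kHz, 54.25 kHz.
k=2: 80.9 kHz, 99.3 kHz.
k=3: 125.95 kHz, 144.35 kHz.
Within [64.85 kHz, 120.35 kHz]: 80.9 kHz, 99.3 kHz.

80.9 kHz, 99.3 kHz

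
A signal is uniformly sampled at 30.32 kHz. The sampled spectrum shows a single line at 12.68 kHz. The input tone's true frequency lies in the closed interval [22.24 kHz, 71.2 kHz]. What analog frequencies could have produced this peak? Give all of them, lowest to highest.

43 kHz, 47.96 kHz

Frequencies that alias to 12.68 kHz are k·fs ± 12.68 kHz for integer k ≥ 0.
k=0: 12.68 kHz.
k=1: 17.64 kHz, 43 kHz.
k=2: 47.96 kHz, 73.32 kHz.
k=3: 78.28 kHz, 103.64 kHz.
Within [22.24 kHz, 71.2 kHz]: 43 kHz, 47.96 kHz.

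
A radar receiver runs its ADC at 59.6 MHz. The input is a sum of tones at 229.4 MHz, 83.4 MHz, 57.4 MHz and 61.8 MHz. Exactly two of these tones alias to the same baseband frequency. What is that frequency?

fs/2 = 29.8 MHz.
229.4 MHz mod fs = 50.6 MHz.
50.6 MHz > fs/2 = 29.8 MHz, folds to fs − 50.6 MHz = 9 MHz.
83.4 MHz mod fs = 23.8 MHz.
23.8 MHz ≤ fs/2 = 29.8 MHz, appears at 23.8 MHz.
57.4 MHz > fs/2 = 29.8 MHz, folds to fs − 57.4 MHz = 2.2 MHz.
61.8 MHz mod fs = 2.2 MHz.
2.2 MHz ≤ fs/2 = 29.8 MHz, appears at 2.2 MHz.
57.4 MHz and 61.8 MHz both map to 2.2 MHz.

2.2 MHz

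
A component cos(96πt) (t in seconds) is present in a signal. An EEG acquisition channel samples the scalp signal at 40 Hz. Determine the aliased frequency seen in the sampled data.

8 Hz

ω = 96π rad/s → f = ω/(2π) = 48 Hz.
48 Hz mod fs = 8 Hz.
8 Hz ≤ fs/2 = 20 Hz, appears at 8 Hz.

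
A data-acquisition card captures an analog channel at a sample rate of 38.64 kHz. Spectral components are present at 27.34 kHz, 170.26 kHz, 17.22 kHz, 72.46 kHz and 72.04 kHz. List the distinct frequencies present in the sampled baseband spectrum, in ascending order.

fs/2 = 19.32 kHz.
27.34 kHz > fs/2 = 19.32 kHz, folds to fs − 27.34 kHz = 11.3 kHz.
170.26 kHz mod fs = 15.7 kHz.
15.7 kHz ≤ fs/2 = 19.32 kHz, appears at 15.7 kHz.
17.22 kHz ≤ fs/2 = 19.32 kHz, passes unchanged.
72.46 kHz mod fs = 33.82 kHz.
33.82 kHz > fs/2 = 19.32 kHz, folds to fs − 33.82 kHz = 4.82 kHz.
72.04 kHz mod fs = 33.4 kHz.
33.4 kHz > fs/2 = 19.32 kHz, folds to fs − 33.4 kHz = 5.24 kHz.
Distinct values: {4.82 kHz, 5.24 kHz, 11.3 kHz, 15.7 kHz, 17.22 kHz}.

4.82 kHz, 5.24 kHz, 11.3 kHz, 15.7 kHz, 17.22 kHz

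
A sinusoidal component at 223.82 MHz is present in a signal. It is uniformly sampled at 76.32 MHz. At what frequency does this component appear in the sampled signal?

5.14 MHz

223.82 MHz mod fs = 71.18 MHz.
71.18 MHz > fs/2 = 38.16 MHz, folds to fs − 71.18 MHz = 5.14 MHz.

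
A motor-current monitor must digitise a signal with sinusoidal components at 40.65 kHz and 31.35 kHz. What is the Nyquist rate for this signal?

Highest-frequency component: 40.65 kHz.
Nyquist rate = 2 × 40.65 kHz = 81.3 kHz.

81.3 kHz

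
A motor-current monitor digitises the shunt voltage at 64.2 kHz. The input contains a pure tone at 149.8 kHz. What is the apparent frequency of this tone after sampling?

21.4 kHz

149.8 kHz mod fs = 21.4 kHz.
21.4 kHz ≤ fs/2 = 32.1 kHz, appears at 21.4 kHz.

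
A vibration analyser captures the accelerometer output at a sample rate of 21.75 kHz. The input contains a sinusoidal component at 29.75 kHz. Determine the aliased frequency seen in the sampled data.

29.75 kHz mod fs = 8 kHz.
8 kHz ≤ fs/2 = 10.875 kHz, appears at 8 kHz.

8 kHz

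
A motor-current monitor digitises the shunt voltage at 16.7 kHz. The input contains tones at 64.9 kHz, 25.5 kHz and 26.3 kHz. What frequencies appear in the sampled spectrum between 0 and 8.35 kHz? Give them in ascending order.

1.9 kHz, 7.1 kHz, 7.9 kHz

fs/2 = 8.35 kHz.
64.9 kHz mod fs = 14.8 kHz.
14.8 kHz > fs/2 = 8.35 kHz, folds to fs − 14.8 kHz = 1.9 kHz.
25.5 kHz mod fs = 8.8 kHz.
8.8 kHz > fs/2 = 8.35 kHz, folds to fs − 8.8 kHz = 7.9 kHz.
26.3 kHz mod fs = 9.6 kHz.
9.6 kHz > fs/2 = 8.35 kHz, folds to fs − 9.6 kHz = 7.1 kHz.
Distinct values: {1.9 kHz, 7.1 kHz, 7.9 kHz}.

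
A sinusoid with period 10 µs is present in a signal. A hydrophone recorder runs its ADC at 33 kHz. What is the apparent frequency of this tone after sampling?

T = 10 µs → f = 1/T = 100 kHz.
100 kHz mod fs = 1 kHz.
1 kHz ≤ fs/2 = 16.5 kHz, appears at 1 kHz.

1 kHz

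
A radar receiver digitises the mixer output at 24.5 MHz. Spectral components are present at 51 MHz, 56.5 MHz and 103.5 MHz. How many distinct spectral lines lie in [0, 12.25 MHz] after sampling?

fs/2 = 12.25 MHz.
51 MHz mod fs = 2 MHz.
2 MHz ≤ fs/2 = 12.25 MHz, appears at 2 MHz.
56.5 MHz mod fs = 7.5 MHz.
7.5 MHz ≤ fs/2 = 12.25 MHz, appears at 7.5 MHz.
103.5 MHz mod fs = 5.5 MHz.
5.5 MHz ≤ fs/2 = 12.25 MHz, appears at 5.5 MHz.
Distinct values: {2 MHz, 5.5 MHz, 7.5 MHz} → 3.

3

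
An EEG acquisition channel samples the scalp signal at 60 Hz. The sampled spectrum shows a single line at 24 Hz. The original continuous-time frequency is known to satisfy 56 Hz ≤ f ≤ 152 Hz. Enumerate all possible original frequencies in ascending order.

84 Hz, 96 Hz, 144 Hz

Frequencies that alias to 24 Hz are k·fs ± 24 Hz for integer k ≥ 0.
k=0: 24 Hz.
k=1: 36 Hz, 84 Hz.
k=2: 96 Hz, 144 Hz.
k=3: 156 Hz, 204 Hz.
Within [56 Hz, 152 Hz]: 84 Hz, 96 Hz, 144 Hz.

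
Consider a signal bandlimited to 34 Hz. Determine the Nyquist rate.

Nyquist rate = 2 × 34 Hz = 68 Hz.

68 Hz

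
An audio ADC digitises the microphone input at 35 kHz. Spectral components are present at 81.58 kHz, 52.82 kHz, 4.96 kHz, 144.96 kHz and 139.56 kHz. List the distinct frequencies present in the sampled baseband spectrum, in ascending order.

fs/2 = 17.5 kHz.
81.58 kHz mod fs = 11.58 kHz.
11.58 kHz ≤ fs/2 = 17.5 kHz, appears at 11.58 kHz.
52.82 kHz mod fs = 17.82 kHz.
17.82 kHz > fs/2 = 17.5 kHz, folds to fs − 17.82 kHz = 17.18 kHz.
4.96 kHz ≤ fs/2 = 17.5 kHz, passes unchanged.
144.96 kHz mod fs = 4.96 kHz.
4.96 kHz ≤ fs/2 = 17.5 kHz, appears at 4.96 kHz.
139.56 kHz mod fs = 34.56 kHz.
34.56 kHz > fs/2 = 17.5 kHz, folds to fs − 34.56 kHz = 0.44 kHz.
Distinct values: {0.44 kHz, 4.96 kHz, 11.58 kHz, 17.18 kHz}.

0.44 kHz, 4.96 kHz, 11.58 kHz, 17.18 kHz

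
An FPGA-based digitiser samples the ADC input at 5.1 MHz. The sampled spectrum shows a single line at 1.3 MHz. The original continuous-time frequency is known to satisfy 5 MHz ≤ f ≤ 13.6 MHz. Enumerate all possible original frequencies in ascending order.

Frequencies that alias to 1.3 MHz are k·fs ± 1.3 MHz for integer k ≥ 0.
k=0: 1.3 MHz.
k=1: 3.8 MHz, 6.4 MHz.
k=2: 8.9 MHz, 11.5 MHz.
k=3: 14 MHz, 16.6 MHz.
Within [5 MHz, 13.6 MHz]: 6.4 MHz, 8.9 MHz, 11.5 MHz.

6.4 MHz, 8.9 MHz, 11.5 MHz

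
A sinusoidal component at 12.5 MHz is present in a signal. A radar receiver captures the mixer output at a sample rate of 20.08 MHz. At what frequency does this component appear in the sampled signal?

7.58 MHz

12.5 MHz > fs/2 = 10.04 MHz, folds to fs − 12.5 MHz = 7.58 MHz.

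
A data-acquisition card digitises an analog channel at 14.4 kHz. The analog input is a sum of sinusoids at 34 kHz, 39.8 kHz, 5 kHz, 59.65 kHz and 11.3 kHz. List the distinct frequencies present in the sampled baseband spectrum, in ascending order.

2.05 kHz, 3.1 kHz, 3.4 kHz, 5 kHz, 5.2 kHz

fs/2 = 7.2 kHz.
34 kHz mod fs = 5.2 kHz.
5.2 kHz ≤ fs/2 = 7.2 kHz, appears at 5.2 kHz.
39.8 kHz mod fs = 11 kHz.
11 kHz > fs/2 = 7.2 kHz, folds to fs − 11 kHz = 3.4 kHz.
5 kHz ≤ fs/2 = 7.2 kHz, passes unchanged.
59.65 kHz mod fs = 2.05 kHz.
2.05 kHz ≤ fs/2 = 7.2 kHz, appears at 2.05 kHz.
11.3 kHz > fs/2 = 7.2 kHz, folds to fs − 11.3 kHz = 3.1 kHz.
Distinct values: {2.05 kHz, 3.1 kHz, 3.4 kHz, 5 kHz, 5.2 kHz}.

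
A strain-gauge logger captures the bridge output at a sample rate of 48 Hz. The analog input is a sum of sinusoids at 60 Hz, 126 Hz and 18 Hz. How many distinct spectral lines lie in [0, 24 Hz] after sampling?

fs/2 = 24 Hz.
60 Hz mod fs = 12 Hz.
12 Hz ≤ fs/2 = 24 Hz, appears at 12 Hz.
126 Hz mod fs = 30 Hz.
30 Hz > fs/2 = 24 Hz, folds to fs − 30 Hz = 18 Hz.
18 Hz ≤ fs/2 = 24 Hz, passes unchanged.
Distinct values: {12 Hz, 18 Hz} → 2.

2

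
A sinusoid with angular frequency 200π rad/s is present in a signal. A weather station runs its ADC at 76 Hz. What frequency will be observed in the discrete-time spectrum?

ω = 200π rad/s → f = ω/(2π) = 100 Hz.
100 Hz mod fs = 24 Hz.
24 Hz ≤ fs/2 = 38 Hz, appears at 24 Hz.

24 Hz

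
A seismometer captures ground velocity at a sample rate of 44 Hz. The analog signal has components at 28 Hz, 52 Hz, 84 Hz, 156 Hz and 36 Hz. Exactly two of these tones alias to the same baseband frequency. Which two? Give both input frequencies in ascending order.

fs/2 = 22 Hz.
28 Hz > fs/2 = 22 Hz, folds to fs − 28 Hz = 16 Hz.
52 Hz mod fs = 8 Hz.
8 Hz ≤ fs/2 = 22 Hz, appears at 8 Hz.
84 Hz mod fs = 40 Hz.
40 Hz > fs/2 = 22 Hz, folds to fs − 40 Hz = 4 Hz.
156 Hz mod fs = 24 Hz.
24 Hz > fs/2 = 22 Hz, folds to fs − 24 Hz = 20 Hz.
36 Hz > fs/2 = 22 Hz, folds to fs − 36 Hz = 8 Hz.
36 Hz and 52 Hz both map to 8 Hz.

36 Hz, 52 Hz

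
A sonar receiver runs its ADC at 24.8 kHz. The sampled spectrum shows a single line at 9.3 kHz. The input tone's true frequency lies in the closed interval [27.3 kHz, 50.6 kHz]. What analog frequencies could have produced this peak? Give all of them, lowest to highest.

Frequencies that alias to 9.3 kHz are k·fs ± 9.3 kHz for integer k ≥ 0.
k=0: 9.3 kHz.
k=1: 15.5 kHz, 34.1 kHz.
k=2: 40.3 kHz, 58.9 kHz.
k=3: 65.1 kHz, 83.7 kHz.
Within [27.3 kHz, 50.6 kHz]: 34.1 kHz, 40.3 kHz.

34.1 kHz, 40.3 kHz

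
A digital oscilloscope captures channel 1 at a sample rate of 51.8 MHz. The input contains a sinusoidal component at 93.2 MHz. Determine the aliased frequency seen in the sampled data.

93.2 MHz mod fs = 41.4 MHz.
41.4 MHz > fs/2 = 25.9 MHz, folds to fs − 41.4 MHz = 10.4 MHz.

10.4 MHz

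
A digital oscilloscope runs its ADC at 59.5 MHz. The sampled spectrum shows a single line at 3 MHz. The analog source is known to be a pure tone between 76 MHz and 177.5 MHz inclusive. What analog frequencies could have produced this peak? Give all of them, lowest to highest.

Frequencies that alias to 3 MHz are k·fs ± 3 MHz for integer k ≥ 0.
k=0: 3 MHz.
k=1: 56.5 MHz, 62.5 MHz.
k=2: 116 MHz, 122 MHz.
k=3: 175.5 MHz, 181.5 MHz.
k=4: 235 MHz, 241 MHz.
Within [76 MHz, 177.5 MHz]: 116 MHz, 122 MHz, 175.5 MHz.

116 MHz, 122 MHz, 175.5 MHz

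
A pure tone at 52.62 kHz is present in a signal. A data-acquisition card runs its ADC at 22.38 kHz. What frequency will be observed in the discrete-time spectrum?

52.62 kHz mod fs = 7.86 kHz.
7.86 kHz ≤ fs/2 = 11.19 kHz, appears at 7.86 kHz.

7.86 kHz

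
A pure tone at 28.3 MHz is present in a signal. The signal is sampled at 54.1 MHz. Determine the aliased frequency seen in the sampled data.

25.8 MHz

28.3 MHz > fs/2 = 27.05 MHz, folds to fs − 28.3 MHz = 25.8 MHz.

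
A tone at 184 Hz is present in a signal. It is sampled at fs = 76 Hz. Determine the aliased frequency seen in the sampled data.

184 Hz mod fs = 32 Hz.
32 Hz ≤ fs/2 = 38 Hz, appears at 32 Hz.

32 Hz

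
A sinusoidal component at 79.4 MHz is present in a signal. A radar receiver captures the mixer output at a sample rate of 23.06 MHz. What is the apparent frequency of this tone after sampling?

10.22 MHz

79.4 MHz mod fs = 10.22 MHz.
10.22 MHz ≤ fs/2 = 11.53 MHz, appears at 10.22 MHz.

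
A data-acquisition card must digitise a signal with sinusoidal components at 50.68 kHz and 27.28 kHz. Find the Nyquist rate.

101.36 kHz

Highest-frequency component: 50.68 kHz.
Nyquist rate = 2 × 50.68 kHz = 101.36 kHz.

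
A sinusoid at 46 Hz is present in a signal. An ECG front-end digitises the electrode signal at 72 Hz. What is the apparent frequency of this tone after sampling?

26 Hz

46 Hz > fs/2 = 36 Hz, folds to fs − 46 Hz = 26 Hz.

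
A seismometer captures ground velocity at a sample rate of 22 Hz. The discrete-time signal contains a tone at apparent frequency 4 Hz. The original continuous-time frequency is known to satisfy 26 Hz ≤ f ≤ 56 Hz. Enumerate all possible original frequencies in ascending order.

Frequencies that alias to 4 Hz are k·fs ± 4 Hz for integer k ≥ 0.
k=0: 4 Hz.
k=1: 18 Hz, 26 Hz.
k=2: 40 Hz, 48 Hz.
k=3: 62 Hz, 70 Hz.
Within [26 Hz, 56 Hz]: 26 Hz, 40 Hz, 48 Hz.

26 Hz, 40 Hz, 48 Hz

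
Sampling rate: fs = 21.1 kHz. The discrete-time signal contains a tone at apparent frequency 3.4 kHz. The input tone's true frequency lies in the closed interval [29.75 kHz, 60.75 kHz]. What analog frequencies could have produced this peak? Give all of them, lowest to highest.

Frequencies that alias to 3.4 kHz are k·fs ± 3.4 kHz for integer k ≥ 0.
k=0: 3.4 kHz.
k=1: 17.7 kHz, 24.5 kHz.
k=2: 38.8 kHz, 45.6 kHz.
k=3: 59.9 kHz, 66.7 kHz.
k=4: 81 kHz, 87.8 kHz.
Within [29.75 kHz, 60.75 kHz]: 38.8 kHz, 45.6 kHz, 59.9 kHz.

38.8 kHz, 45.6 kHz, 59.9 kHz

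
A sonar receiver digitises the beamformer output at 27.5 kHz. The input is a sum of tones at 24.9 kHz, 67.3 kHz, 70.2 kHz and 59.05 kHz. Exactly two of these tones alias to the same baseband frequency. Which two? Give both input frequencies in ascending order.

67.3 kHz, 70.2 kHz

fs/2 = 13.75 kHz.
24.9 kHz > fs/2 = 13.75 kHz, folds to fs − 24.9 kHz = 2.6 kHz.
67.3 kHz mod fs = 12.3 kHz.
12.3 kHz ≤ fs/2 = 13.75 kHz, appears at 12.3 kHz.
70.2 kHz mod fs = 15.2 kHz.
15.2 kHz > fs/2 = 13.75 kHz, folds to fs − 15.2 kHz = 12.3 kHz.
59.05 kHz mod fs = 4.05 kHz.
4.05 kHz ≤ fs/2 = 13.75 kHz, appears at 4.05 kHz.
67.3 kHz and 70.2 kHz both map to 12.3 kHz.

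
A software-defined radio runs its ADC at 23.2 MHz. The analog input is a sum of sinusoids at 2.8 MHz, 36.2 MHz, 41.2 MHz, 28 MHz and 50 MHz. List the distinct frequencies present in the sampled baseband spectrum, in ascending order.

fs/2 = 11.6 MHz.
2.8 MHz ≤ fs/2 = 11.6 MHz, passes unchanged.
36.2 MHz mod fs = 13 MHz.
13 MHz > fs/2 = 11.6 MHz, folds to fs − 13 MHz = 10.2 MHz.
41.2 MHz mod fs = 18 MHz.
18 MHz > fs/2 = 11.6 MHz, folds to fs − 18 MHz = 5.2 MHz.
28 MHz mod fs = 4.8 MHz.
4.8 MHz ≤ fs/2 = 11.6 MHz, appears at 4.8 MHz.
50 MHz mod fs = 3.6 MHz.
3.6 MHz ≤ fs/2 = 11.6 MHz, appears at 3.6 MHz.
Distinct values: {2.8 MHz, 3.6 MHz, 4.8 MHz, 5.2 MHz, 10.2 MHz}.

2.8 MHz, 3.6 MHz, 4.8 MHz, 5.2 MHz, 10.2 MHz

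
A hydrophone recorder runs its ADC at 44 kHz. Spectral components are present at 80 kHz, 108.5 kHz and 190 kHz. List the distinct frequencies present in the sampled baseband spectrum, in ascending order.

fs/2 = 22 kHz.
80 kHz mod fs = 36 kHz.
36 kHz > fs/2 = 22 kHz, folds to fs − 36 kHz = 8 kHz.
108.5 kHz mod fs = 20.5 kHz.
20.5 kHz ≤ fs/2 = 22 kHz, appears at 20.5 kHz.
190 kHz mod fs = 14 kHz.
14 kHz ≤ fs/2 = 22 kHz, appears at 14 kHz.
Distinct values: {8 kHz, 14 kHz, 20.5 kHz}.

8 kHz, 14 kHz, 20.5 kHz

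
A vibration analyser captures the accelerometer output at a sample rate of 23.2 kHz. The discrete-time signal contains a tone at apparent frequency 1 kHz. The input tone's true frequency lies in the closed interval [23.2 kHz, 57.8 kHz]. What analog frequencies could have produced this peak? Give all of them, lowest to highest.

24.2 kHz, 45.4 kHz, 47.4 kHz

Frequencies that alias to 1 kHz are k·fs ± 1 kHz for integer k ≥ 0.
k=0: 1 kHz.
k=1: 22.2 kHz, 24.2 kHz.
k=2: 45.4 kHz, 47.4 kHz.
k=3: 68.6 kHz, 70.6 kHz.
Within [23.2 kHz, 57.8 kHz]: 24.2 kHz, 45.4 kHz, 47.4 kHz.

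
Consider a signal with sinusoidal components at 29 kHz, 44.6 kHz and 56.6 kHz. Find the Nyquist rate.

113.2 kHz

Highest-frequency component: 56.6 kHz.
Nyquist rate = 2 × 56.6 kHz = 113.2 kHz.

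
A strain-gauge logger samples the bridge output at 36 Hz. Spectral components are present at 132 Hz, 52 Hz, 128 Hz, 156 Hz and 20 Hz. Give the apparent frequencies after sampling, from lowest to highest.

fs/2 = 18 Hz.
132 Hz mod fs = 24 Hz.
24 Hz > fs/2 = 18 Hz, folds to fs − 24 Hz = 12 Hz.
52 Hz mod fs = 16 Hz.
16 Hz ≤ fs/2 = 18 Hz, appears at 16 Hz.
128 Hz mod fs = 20 Hz.
20 Hz > fs/2 = 18 Hz, folds to fs − 20 Hz = 16 Hz.
156 Hz mod fs = 12 Hz.
12 Hz ≤ fs/2 = 18 Hz, appears at 12 Hz.
20 Hz > fs/2 = 18 Hz, folds to fs − 20 Hz = 16 Hz.
Distinct values: {12 Hz, 16 Hz}.

12 Hz, 16 Hz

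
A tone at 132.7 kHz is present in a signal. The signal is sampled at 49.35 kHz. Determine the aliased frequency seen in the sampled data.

15.35 kHz

132.7 kHz mod fs = 34 kHz.
34 kHz > fs/2 = 24.675 kHz, folds to fs − 34 kHz = 15.35 kHz.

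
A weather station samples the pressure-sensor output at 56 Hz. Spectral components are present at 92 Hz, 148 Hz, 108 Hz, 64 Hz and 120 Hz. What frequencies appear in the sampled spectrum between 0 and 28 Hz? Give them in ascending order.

4 Hz, 8 Hz, 20 Hz

fs/2 = 28 Hz.
92 Hz mod fs = 36 Hz.
36 Hz > fs/2 = 28 Hz, folds to fs − 36 Hz = 20 Hz.
148 Hz mod fs = 36 Hz.
36 Hz > fs/2 = 28 Hz, folds to fs − 36 Hz = 20 Hz.
108 Hz mod fs = 52 Hz.
52 Hz > fs/2 = 28 Hz, folds to fs − 52 Hz = 4 Hz.
64 Hz mod fs = 8 Hz.
8 Hz ≤ fs/2 = 28 Hz, appears at 8 Hz.
120 Hz mod fs = 8 Hz.
8 Hz ≤ fs/2 = 28 Hz, appears at 8 Hz.
Distinct values: {4 Hz, 8 Hz, 20 Hz}.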